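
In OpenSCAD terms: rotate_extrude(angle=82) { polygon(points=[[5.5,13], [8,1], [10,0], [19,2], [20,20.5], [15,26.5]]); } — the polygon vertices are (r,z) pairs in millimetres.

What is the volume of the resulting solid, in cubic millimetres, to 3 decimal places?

Profile (r,z), 6 vertices: (5.5,13) (8,1) (10,0) (19,2) (20,20.5) (15,26.5)
edge 0: (5.5,13)→(8,1)  cross = 5.5·1 − 8·13 = -98.5000; (r_i+r_j)·cross = 13.5·-98.5000 = -1329.7500
edge 1: (8,1)→(10,0)  cross = 8·0 − 10·1 = -10.0000; (r_i+r_j)·cross = 18·-10.0000 = -180.0000
edge 2: (10,0)→(19,2)  cross = 10·2 − 19·0 = 20.0000; (r_i+r_j)·cross = 29·20.0000 = 580.0000
edge 3: (19,2)→(20,20.5)  cross = 19·20.5 − 20·2 = 349.5000; (r_i+r_j)·cross = 39·349.5000 = 13630.5000
edge 4: (20,20.5)→(15,26.5)  cross = 20·26.5 − 15·20.5 = 222.5000; (r_i+r_j)·cross = 35·222.5000 = 7787.5000
edge 5: (15,26.5)→(5.5,13)  cross = 15·13 − 5.5·26.5 = 49.2500; (r_i+r_j)·cross = 20.5·49.2500 = 1009.6250
Σcross = 532.7500 → A = |Σcross|/2 = 266.3750 mm²
Σ(r_i+r_j)·cross = 21497.8750 → first moment M = |Σ|/6 = 3582.9792
R_c = M/A = 3582.9792/266.3750 = 13.4509 mm
θ = 82° = 1.431170 rad
V = θ·R_c·A = 1.431170·13.4509·266.3750 = 5127.852 mm³

Volume = 5127.852 mm³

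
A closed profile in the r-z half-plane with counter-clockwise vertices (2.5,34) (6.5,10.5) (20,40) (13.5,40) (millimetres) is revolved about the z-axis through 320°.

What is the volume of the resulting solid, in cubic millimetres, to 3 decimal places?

Profile (r,z), 4 vertices: (2.5,34) (6.5,10.5) (20,40) (13.5,40)
edge 0: (2.5,34)→(6.5,10.5)  cross = 2.5·10.5 − 6.5·34 = -194.7500; (r_i+r_j)·cross = 9·-194.7500 = -1752.7500
edge 1: (6.5,10.5)→(20,40)  cross = 6.5·40 − 20·10.5 = 50.0000; (r_i+r_j)·cross = 26.5·50.0000 = 1325.0000
edge 2: (20,40)→(13.5,40)  cross = 20·40 − 13.5·40 = 260.0000; (r_i+r_j)·cross = 33.5·260.0000 = 8710.0000
edge 3: (13.5,40)→(2.5,34)  cross = 13.5·34 − 2.5·40 = 359.0000; (r_i+r_j)·cross = 16·359.0000 = 5744.0000
Σcross = 474.2500 → A = |Σcross|/2 = 237.1250 mm²
Σ(r_i+r_j)·cross = 14026.2500 → first moment M = |Σ|/6 = 2337.7083
R_c = M/A = 2337.7083/237.1250 = 9.8585 mm
θ = 320° = 5.585054 rad
V = θ·R_c·A = 5.585054·9.8585·237.1250 = 13056.226 mm³

Volume = 13056.226 mm³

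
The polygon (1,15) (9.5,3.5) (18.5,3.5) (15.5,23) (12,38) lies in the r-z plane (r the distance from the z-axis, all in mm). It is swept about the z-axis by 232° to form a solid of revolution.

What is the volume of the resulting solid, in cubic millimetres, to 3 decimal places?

Volume = 13992.898 mm³

Profile (r,z), 5 vertices: (1,15) (9.5,3.5) (18.5,3.5) (15.5,23) (12,38)
edge 0: (1,15)→(9.5,3.5)  cross = 1·3.5 − 9.5·15 = -139.0000; (r_i+r_j)·cross = 10.5·-139.0000 = -1459.5000
edge 1: (9.5,3.5)→(18.5,3.5)  cross = 9.5·3.5 − 18.5·3.5 = -31.5000; (r_i+r_j)·cross = 28·-31.5000 = -882.0000
edge 2: (18.5,3.5)→(15.5,23)  cross = 18.5·23 − 15.5·3.5 = 371.2500; (r_i+r_j)·cross = 34·371.2500 = 12622.5000
edge 3: (15.5,23)→(12,38)  cross = 15.5·38 − 12·23 = 313.0000; (r_i+r_j)·cross = 27.5·313.0000 = 8607.5000
edge 4: (12,38)→(1,15)  cross = 12·15 − 1·38 = 142.0000; (r_i+r_j)·cross = 13·142.0000 = 1846.0000
Σcross = 655.7500 → A = |Σcross|/2 = 327.8750 mm²
Σ(r_i+r_j)·cross = 20734.5000 → first moment M = |Σ|/6 = 3455.7500
R_c = M/A = 3455.7500/327.8750 = 10.5398 mm
θ = 232° = 4.049164 rad
V = θ·R_c·A = 4.049164·10.5398·327.8750 = 13992.898 mm³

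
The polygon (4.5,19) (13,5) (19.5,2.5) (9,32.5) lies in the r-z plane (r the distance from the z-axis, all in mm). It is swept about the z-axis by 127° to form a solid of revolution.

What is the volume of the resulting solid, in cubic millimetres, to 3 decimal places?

Profile (r,z), 4 vertices: (4.5,19) (13,5) (19.5,2.5) (9,32.5)
edge 0: (4.5,19)→(13,5)  cross = 4.5·5 − 13·19 = -224.5000; (r_i+r_j)·cross = 17.5·-224.5000 = -3928.7500
edge 1: (13,5)→(19.5,2.5)  cross = 13·2.5 − 19.5·5 = -65.0000; (r_i+r_j)·cross = 32.5·-65.0000 = -2112.5000
edge 2: (19.5,2.5)→(9,32.5)  cross = 19.5·32.5 − 9·2.5 = 611.2500; (r_i+r_j)·cross = 28.5·611.2500 = 17420.6250
edge 3: (9,32.5)→(4.5,19)  cross = 9·19 − 4.5·32.5 = 24.7500; (r_i+r_j)·cross = 13.5·24.7500 = 334.1250
Σcross = 346.5000 → A = |Σcross|/2 = 173.2500 mm²
Σ(r_i+r_j)·cross = 11713.5000 → first moment M = |Σ|/6 = 1952.2500
R_c = M/A = 1952.2500/173.2500 = 11.2684 mm
θ = 127° = 2.216568 rad
V = θ·R_c·A = 2.216568·11.2684·173.2500 = 4327.295 mm³

Volume = 4327.295 mm³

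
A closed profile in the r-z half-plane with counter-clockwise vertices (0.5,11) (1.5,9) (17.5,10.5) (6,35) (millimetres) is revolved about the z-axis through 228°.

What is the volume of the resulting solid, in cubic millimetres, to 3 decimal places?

Profile (r,z), 4 vertices: (0.5,11) (1.5,9) (17.5,10.5) (6,35)
edge 0: (0.5,11)→(1.5,9)  cross = 0.5·9 − 1.5·11 = -12.0000; (r_i+r_j)·cross = 2·-12.0000 = -24.0000
edge 1: (1.5,9)→(17.5,10.5)  cross = 1.5·10.5 − 17.5·9 = -141.7500; (r_i+r_j)·cross = 19·-141.7500 = -2693.2500
edge 2: (17.5,10.5)→(6,35)  cross = 17.5·35 − 6·10.5 = 549.5000; (r_i+r_j)·cross = 23.5·549.5000 = 12913.2500
edge 3: (6,35)→(0.5,11)  cross = 6·11 − 0.5·35 = 48.5000; (r_i+r_j)·cross = 6.5·48.5000 = 315.2500
Σcross = 444.2500 → A = |Σcross|/2 = 222.1250 mm²
Σ(r_i+r_j)·cross = 10511.2500 → first moment M = |Σ|/6 = 1751.8750
R_c = M/A = 1751.8750/222.1250 = 7.8869 mm
θ = 228° = 3.979351 rad
V = θ·R_c·A = 3.979351·7.8869·222.1250 = 6971.325 mm³

Volume = 6971.325 mm³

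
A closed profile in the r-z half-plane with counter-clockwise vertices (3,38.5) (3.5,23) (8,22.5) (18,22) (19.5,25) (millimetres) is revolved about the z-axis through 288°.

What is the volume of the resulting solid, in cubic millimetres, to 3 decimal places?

Volume = 7037.272 mm³

Profile (r,z), 5 vertices: (3,38.5) (3.5,23) (8,22.5) (18,22) (19.5,25)
edge 0: (3,38.5)→(3.5,23)  cross = 3·23 − 3.5·38.5 = -65.7500; (r_i+r_j)·cross = 6.5·-65.7500 = -427.3750
edge 1: (3.5,23)→(8,22.5)  cross = 3.5·22.5 − 8·23 = -105.2500; (r_i+r_j)·cross = 11.5·-105.2500 = -1210.3750
edge 2: (8,22.5)→(18,22)  cross = 8·22 − 18·22.5 = -229.0000; (r_i+r_j)·cross = 26·-229.0000 = -5954.0000
edge 3: (18,22)→(19.5,25)  cross = 18·25 − 19.5·22 = 21.0000; (r_i+r_j)·cross = 37.5·21.0000 = 787.5000
edge 4: (19.5,25)→(3,38.5)  cross = 19.5·38.5 − 3·25 = 675.7500; (r_i+r_j)·cross = 22.5·675.7500 = 15204.3750
Σcross = 296.7500 → A = |Σcross|/2 = 148.3750 mm²
Σ(r_i+r_j)·cross = 8400.1250 → first moment M = |Σ|/6 = 1400.0208
R_c = M/A = 1400.0208/148.3750 = 9.4357 mm
θ = 288° = 5.026548 rad
V = θ·R_c·A = 5.026548·9.4357·148.3750 = 7037.272 mm³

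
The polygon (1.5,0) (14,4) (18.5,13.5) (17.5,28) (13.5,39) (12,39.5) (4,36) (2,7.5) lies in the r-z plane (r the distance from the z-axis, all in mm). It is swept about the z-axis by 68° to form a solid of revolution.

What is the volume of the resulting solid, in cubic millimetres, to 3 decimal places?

Volume = 5769.843 mm³

Profile (r,z), 8 vertices: (1.5,0) (14,4) (18.5,13.5) (17.5,28) (13.5,39) (12,39.5) (4,36) (2,7.5)
edge 0: (1.5,0)→(14,4)  cross = 1.5·4 − 14·0 = 6.0000; (r_i+r_j)·cross = 15.5·6.0000 = 93.0000
edge 1: (14,4)→(18.5,13.5)  cross = 14·13.5 − 18.5·4 = 115.0000; (r_i+r_j)·cross = 32.5·115.0000 = 3737.5000
edge 2: (18.5,13.5)→(17.5,28)  cross = 18.5·28 − 17.5·13.5 = 281.7500; (r_i+r_j)·cross = 36·281.7500 = 10143.0000
edge 3: (17.5,28)→(13.5,39)  cross = 17.5·39 − 13.5·28 = 304.5000; (r_i+r_j)·cross = 31·304.5000 = 9439.5000
edge 4: (13.5,39)→(12,39.5)  cross = 13.5·39.5 − 12·39 = 65.2500; (r_i+r_j)·cross = 25.5·65.2500 = 1663.8750
edge 5: (12,39.5)→(4,36)  cross = 12·36 − 4·39.5 = 274.0000; (r_i+r_j)·cross = 16·274.0000 = 4384.0000
edge 6: (4,36)→(2,7.5)  cross = 4·7.5 − 2·36 = -42.0000; (r_i+r_j)·cross = 6·-42.0000 = -252.0000
edge 7: (2,7.5)→(1.5,0)  cross = 2·0 − 1.5·7.5 = -11.2500; (r_i+r_j)·cross = 3.5·-11.2500 = -39.3750
Σcross = 993.2500 → A = |Σcross|/2 = 496.6250 mm²
Σ(r_i+r_j)·cross = 29169.5000 → first moment M = |Σ|/6 = 4861.5833
R_c = M/A = 4861.5833/496.6250 = 9.7892 mm
θ = 68° = 1.186824 rad
V = θ·R_c·A = 1.186824·9.7892·496.6250 = 5769.843 mm³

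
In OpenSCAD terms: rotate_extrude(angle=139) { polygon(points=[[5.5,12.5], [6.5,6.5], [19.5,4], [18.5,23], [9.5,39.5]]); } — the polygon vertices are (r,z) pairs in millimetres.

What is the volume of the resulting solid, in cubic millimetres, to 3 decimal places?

Profile (r,z), 5 vertices: (5.5,12.5) (6.5,6.5) (19.5,4) (18.5,23) (9.5,39.5)
edge 0: (5.5,12.5)→(6.5,6.5)  cross = 5.5·6.5 − 6.5·12.5 = -45.5000; (r_i+r_j)·cross = 12·-45.5000 = -546.0000
edge 1: (6.5,6.5)→(19.5,4)  cross = 6.5·4 − 19.5·6.5 = -100.7500; (r_i+r_j)·cross = 26·-100.7500 = -2619.5000
edge 2: (19.5,4)→(18.5,23)  cross = 19.5·23 − 18.5·4 = 374.5000; (r_i+r_j)·cross = 38·374.5000 = 14231.0000
edge 3: (18.5,23)→(9.5,39.5)  cross = 18.5·39.5 − 9.5·23 = 512.2500; (r_i+r_j)·cross = 28·512.2500 = 14343.0000
edge 4: (9.5,39.5)→(5.5,12.5)  cross = 9.5·12.5 − 5.5·39.5 = -98.5000; (r_i+r_j)·cross = 15·-98.5000 = -1477.5000
Σcross = 642.0000 → A = |Σcross|/2 = 321.0000 mm²
Σ(r_i+r_j)·cross = 23931.0000 → first moment M = |Σ|/6 = 3988.5000
R_c = M/A = 3988.5000/321.0000 = 12.4252 mm
θ = 139° = 2.426008 rad
V = θ·R_c·A = 2.426008·12.4252·321.0000 = 9676.132 mm³

Volume = 9676.132 mm³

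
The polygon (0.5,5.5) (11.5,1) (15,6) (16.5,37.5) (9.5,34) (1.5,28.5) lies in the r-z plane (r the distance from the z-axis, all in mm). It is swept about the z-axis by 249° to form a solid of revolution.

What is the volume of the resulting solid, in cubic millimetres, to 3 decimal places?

Volume = 16664.238 mm³

Profile (r,z), 6 vertices: (0.5,5.5) (11.5,1) (15,6) (16.5,37.5) (9.5,34) (1.5,28.5)
edge 0: (0.5,5.5)→(11.5,1)  cross = 0.5·1 − 11.5·5.5 = -62.7500; (r_i+r_j)·cross = 12·-62.7500 = -753.0000
edge 1: (11.5,1)→(15,6)  cross = 11.5·6 − 15·1 = 54.0000; (r_i+r_j)·cross = 26.5·54.0000 = 1431.0000
edge 2: (15,6)→(16.5,37.5)  cross = 15·37.5 − 16.5·6 = 463.5000; (r_i+r_j)·cross = 31.5·463.5000 = 14600.2500
edge 3: (16.5,37.5)→(9.5,34)  cross = 16.5·34 − 9.5·37.5 = 204.7500; (r_i+r_j)·cross = 26·204.7500 = 5323.5000
edge 4: (9.5,34)→(1.5,28.5)  cross = 9.5·28.5 − 1.5·34 = 219.7500; (r_i+r_j)·cross = 11·219.7500 = 2417.2500
edge 5: (1.5,28.5)→(0.5,5.5)  cross = 1.5·5.5 − 0.5·28.5 = -6.0000; (r_i+r_j)·cross = 2·-6.0000 = -12.0000
Σcross = 873.2500 → A = |Σcross|/2 = 436.6250 mm²
Σ(r_i+r_j)·cross = 23007.0000 → first moment M = |Σ|/6 = 3834.5000
R_c = M/A = 3834.5000/436.6250 = 8.7821 mm
θ = 249° = 4.345870 rad
V = θ·R_c·A = 4.345870·8.7821·436.6250 = 16664.238 mm³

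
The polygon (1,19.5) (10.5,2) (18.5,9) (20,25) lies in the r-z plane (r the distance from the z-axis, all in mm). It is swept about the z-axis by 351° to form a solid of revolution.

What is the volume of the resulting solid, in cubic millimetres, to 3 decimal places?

Volume = 18252.859 mm³

Profile (r,z), 4 vertices: (1,19.5) (10.5,2) (18.5,9) (20,25)
edge 0: (1,19.5)→(10.5,2)  cross = 1·2 − 10.5·19.5 = -202.7500; (r_i+r_j)·cross = 11.5·-202.7500 = -2331.6250
edge 1: (10.5,2)→(18.5,9)  cross = 10.5·9 − 18.5·2 = 57.5000; (r_i+r_j)·cross = 29·57.5000 = 1667.5000
edge 2: (18.5,9)→(20,25)  cross = 18.5·25 − 20·9 = 282.5000; (r_i+r_j)·cross = 38.5·282.5000 = 10876.2500
edge 3: (20,25)→(1,19.5)  cross = 20·19.5 − 1·25 = 365.0000; (r_i+r_j)·cross = 21·365.0000 = 7665.0000
Σcross = 502.2500 → A = |Σcross|/2 = 251.1250 mm²
Σ(r_i+r_j)·cross = 17877.1250 → first moment M = |Σ|/6 = 2979.5208
R_c = M/A = 2979.5208/251.1250 = 11.8647 mm
θ = 351° = 6.126106 rad
V = θ·R_c·A = 6.126106·11.8647·251.1250 = 18252.859 mm³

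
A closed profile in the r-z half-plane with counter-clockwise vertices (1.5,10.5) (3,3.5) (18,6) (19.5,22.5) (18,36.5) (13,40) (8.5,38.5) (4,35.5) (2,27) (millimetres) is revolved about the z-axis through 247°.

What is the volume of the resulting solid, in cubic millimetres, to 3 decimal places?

Profile (r,z), 9 vertices: (1.5,10.5) (3,3.5) (18,6) (19.5,22.5) (18,36.5) (13,40) (8.5,38.5) (4,35.5) (2,27)
edge 0: (1.5,10.5)→(3,3.5)  cross = 1.5·3.5 − 3·10.5 = -26.2500; (r_i+r_j)·cross = 4.5·-26.2500 = -118.1250
edge 1: (3,3.5)→(18,6)  cross = 3·6 − 18·3.5 = -45.0000; (r_i+r_j)·cross = 21·-45.0000 = -945.0000
edge 2: (18,6)→(19.5,22.5)  cross = 18·22.5 − 19.5·6 = 288.0000; (r_i+r_j)·cross = 37.5·288.0000 = 10800.0000
edge 3: (19.5,22.5)→(18,36.5)  cross = 19.5·36.5 − 18·22.5 = 306.7500; (r_i+r_j)·cross = 37.5·306.7500 = 11503.1250
edge 4: (18,36.5)→(13,40)  cross = 18·40 − 13·36.5 = 245.5000; (r_i+r_j)·cross = 31·245.5000 = 7610.5000
edge 5: (13,40)→(8.5,38.5)  cross = 13·38.5 − 8.5·40 = 160.5000; (r_i+r_j)·cross = 21.5·160.5000 = 3450.7500
edge 6: (8.5,38.5)→(4,35.5)  cross = 8.5·35.5 − 4·38.5 = 147.7500; (r_i+r_j)·cross = 12.5·147.7500 = 1846.8750
edge 7: (4,35.5)→(2,27)  cross = 4·27 − 2·35.5 = 37.0000; (r_i+r_j)·cross = 6·37.0000 = 222.0000
edge 8: (2,27)→(1.5,10.5)  cross = 2·10.5 − 1.5·27 = -19.5000; (r_i+r_j)·cross = 3.5·-19.5000 = -68.2500
Σcross = 1094.7500 → A = |Σcross|/2 = 547.3750 mm²
Σ(r_i+r_j)·cross = 34301.8750 → first moment M = |Σ|/6 = 5716.9792
R_c = M/A = 5716.9792/547.3750 = 10.4444 mm
θ = 247° = 4.310963 rad
V = θ·R_c·A = 4.310963·10.4444·547.3750 = 24645.687 mm³

Volume = 24645.687 mm³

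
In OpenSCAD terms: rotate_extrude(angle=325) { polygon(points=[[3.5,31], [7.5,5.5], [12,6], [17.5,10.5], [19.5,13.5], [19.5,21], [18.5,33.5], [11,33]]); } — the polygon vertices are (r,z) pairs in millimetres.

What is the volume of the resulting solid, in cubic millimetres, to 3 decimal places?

Volume = 23826.344 mm³

Profile (r,z), 8 vertices: (3.5,31) (7.5,5.5) (12,6) (17.5,10.5) (19.5,13.5) (19.5,21) (18.5,33.5) (11,33)
edge 0: (3.5,31)→(7.5,5.5)  cross = 3.5·5.5 − 7.5·31 = -213.2500; (r_i+r_j)·cross = 11·-213.2500 = -2345.7500
edge 1: (7.5,5.5)→(12,6)  cross = 7.5·6 − 12·5.5 = -21.0000; (r_i+r_j)·cross = 19.5·-21.0000 = -409.5000
edge 2: (12,6)→(17.5,10.5)  cross = 12·10.5 − 17.5·6 = 21.0000; (r_i+r_j)·cross = 29.5·21.0000 = 619.5000
edge 3: (17.5,10.5)→(19.5,13.5)  cross = 17.5·13.5 − 19.5·10.5 = 31.5000; (r_i+r_j)·cross = 37·31.5000 = 1165.5000
edge 4: (19.5,13.5)→(19.5,21)  cross = 19.5·21 − 19.5·13.5 = 146.2500; (r_i+r_j)·cross = 39·146.2500 = 5703.7500
edge 5: (19.5,21)→(18.5,33.5)  cross = 19.5·33.5 − 18.5·21 = 264.7500; (r_i+r_j)·cross = 38·264.7500 = 10060.5000
edge 6: (18.5,33.5)→(11,33)  cross = 18.5·33 − 11·33.5 = 242.0000; (r_i+r_j)·cross = 29.5·242.0000 = 7139.0000
edge 7: (11,33)→(3.5,31)  cross = 11·31 − 3.5·33 = 225.5000; (r_i+r_j)·cross = 14.5·225.5000 = 3269.7500
Σcross = 696.7500 → A = |Σcross|/2 = 348.3750 mm²
Σ(r_i+r_j)·cross = 25202.7500 → first moment M = |Σ|/6 = 4200.4583
R_c = M/A = 4200.4583/348.3750 = 12.0573 mm
θ = 325° = 5.672320 rad
V = θ·R_c·A = 5.672320·12.0573·348.3750 = 23826.344 mm³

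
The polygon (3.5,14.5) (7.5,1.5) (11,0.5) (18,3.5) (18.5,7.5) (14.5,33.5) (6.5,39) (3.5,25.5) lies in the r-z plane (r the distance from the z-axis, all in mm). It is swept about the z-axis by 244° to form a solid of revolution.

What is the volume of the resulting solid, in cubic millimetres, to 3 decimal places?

Profile (r,z), 8 vertices: (3.5,14.5) (7.5,1.5) (11,0.5) (18,3.5) (18.5,7.5) (14.5,33.5) (6.5,39) (3.5,25.5)
edge 0: (3.5,14.5)→(7.5,1.5)  cross = 3.5·1.5 − 7.5·14.5 = -103.5000; (r_i+r_j)·cross = 11·-103.5000 = -1138.5000
edge 1: (7.5,1.5)→(11,0.5)  cross = 7.5·0.5 − 11·1.5 = -12.7500; (r_i+r_j)·cross = 18.5·-12.7500 = -235.8750
edge 2: (11,0.5)→(18,3.5)  cross = 11·3.5 − 18·0.5 = 29.5000; (r_i+r_j)·cross = 29·29.5000 = 855.5000
edge 3: (18,3.5)→(18.5,7.5)  cross = 18·7.5 − 18.5·3.5 = 70.2500; (r_i+r_j)·cross = 36.5·70.2500 = 2564.1250
edge 4: (18.5,7.5)→(14.5,33.5)  cross = 18.5·33.5 − 14.5·7.5 = 511.0000; (r_i+r_j)·cross = 33·511.0000 = 16863.0000
edge 5: (14.5,33.5)→(6.5,39)  cross = 14.5·39 − 6.5·33.5 = 347.7500; (r_i+r_j)·cross = 21·347.7500 = 7302.7500
edge 6: (6.5,39)→(3.5,25.5)  cross = 6.5·25.5 − 3.5·39 = 29.2500; (r_i+r_j)·cross = 10·29.2500 = 292.5000
edge 7: (3.5,25.5)→(3.5,14.5)  cross = 3.5·14.5 − 3.5·25.5 = -38.5000; (r_i+r_j)·cross = 7·-38.5000 = -269.5000
Σcross = 833.0000 → A = |Σcross|/2 = 416.5000 mm²
Σ(r_i+r_j)·cross = 26234.0000 → first moment M = |Σ|/6 = 4372.3333
R_c = M/A = 4372.3333/416.5000 = 10.4978 mm
θ = 244° = 4.258603 rad
V = θ·R_c·A = 4.258603·10.4978·416.5000 = 18620.033 mm³

Volume = 18620.033 mm³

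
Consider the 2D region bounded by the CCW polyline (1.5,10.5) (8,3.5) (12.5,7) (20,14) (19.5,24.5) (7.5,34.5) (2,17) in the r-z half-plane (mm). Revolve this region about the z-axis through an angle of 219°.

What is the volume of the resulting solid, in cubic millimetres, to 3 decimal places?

Profile (r,z), 7 vertices: (1.5,10.5) (8,3.5) (12.5,7) (20,14) (19.5,24.5) (7.5,34.5) (2,17)
edge 0: (1.5,10.5)→(8,3.5)  cross = 1.5·3.5 − 8·10.5 = -78.7500; (r_i+r_j)·cross = 9.5·-78.7500 = -748.1250
edge 1: (8,3.5)→(12.5,7)  cross = 8·7 − 12.5·3.5 = 12.2500; (r_i+r_j)·cross = 20.5·12.2500 = 251.1250
edge 2: (12.5,7)→(20,14)  cross = 12.5·14 − 20·7 = 35.0000; (r_i+r_j)·cross = 32.5·35.0000 = 1137.5000
edge 3: (20,14)→(19.5,24.5)  cross = 20·24.5 − 19.5·14 = 217.0000; (r_i+r_j)·cross = 39.5·217.0000 = 8571.5000
edge 4: (19.5,24.5)→(7.5,34.5)  cross = 19.5·34.5 − 7.5·24.5 = 489.0000; (r_i+r_j)·cross = 27·489.0000 = 13203.0000
edge 5: (7.5,34.5)→(2,17)  cross = 7.5·17 − 2·34.5 = 58.5000; (r_i+r_j)·cross = 9.5·58.5000 = 555.7500
edge 6: (2,17)→(1.5,10.5)  cross = 2·10.5 − 1.5·17 = -4.5000; (r_i+r_j)·cross = 3.5·-4.5000 = -15.7500
Σcross = 728.5000 → A = |Σcross|/2 = 364.2500 mm²
Σ(r_i+r_j)·cross = 22955.0000 → first moment M = |Σ|/6 = 3825.8333
R_c = M/A = 3825.8333/364.2500 = 10.5033 mm
θ = 219° = 3.822271 rad
V = θ·R_c·A = 3.822271·10.5033·364.2500 = 14623.372 mm³

Volume = 14623.372 mm³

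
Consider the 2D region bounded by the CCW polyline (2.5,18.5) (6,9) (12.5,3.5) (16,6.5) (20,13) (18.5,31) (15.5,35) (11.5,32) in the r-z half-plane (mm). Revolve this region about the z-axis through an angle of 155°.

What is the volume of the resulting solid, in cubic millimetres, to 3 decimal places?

Volume = 11612.048 mm³

Profile (r,z), 8 vertices: (2.5,18.5) (6,9) (12.5,3.5) (16,6.5) (20,13) (18.5,31) (15.5,35) (11.5,32)
edge 0: (2.5,18.5)→(6,9)  cross = 2.5·9 − 6·18.5 = -88.5000; (r_i+r_j)·cross = 8.5·-88.5000 = -752.2500
edge 1: (6,9)→(12.5,3.5)  cross = 6·3.5 − 12.5·9 = -91.5000; (r_i+r_j)·cross = 18.5·-91.5000 = -1692.7500
edge 2: (12.5,3.5)→(16,6.5)  cross = 12.5·6.5 − 16·3.5 = 25.2500; (r_i+r_j)·cross = 28.5·25.2500 = 719.6250
edge 3: (16,6.5)→(20,13)  cross = 16·13 − 20·6.5 = 78.0000; (r_i+r_j)·cross = 36·78.0000 = 2808.0000
edge 4: (20,13)→(18.5,31)  cross = 20·31 − 18.5·13 = 379.5000; (r_i+r_j)·cross = 38.5·379.5000 = 14610.7500
edge 5: (18.5,31)→(15.5,35)  cross = 18.5·35 − 15.5·31 = 167.0000; (r_i+r_j)·cross = 34·167.0000 = 5678.0000
edge 6: (15.5,35)→(11.5,32)  cross = 15.5·32 − 11.5·35 = 93.5000; (r_i+r_j)·cross = 27·93.5000 = 2524.5000
edge 7: (11.5,32)→(2.5,18.5)  cross = 11.5·18.5 − 2.5·32 = 132.7500; (r_i+r_j)·cross = 14·132.7500 = 1858.5000
Σcross = 696.0000 → A = |Σcross|/2 = 348.0000 mm²
Σ(r_i+r_j)·cross = 25754.3750 → first moment M = |Σ|/6 = 4292.3958
R_c = M/A = 4292.3958/348.0000 = 12.3345 mm
θ = 155° = 2.705260 rad
V = θ·R_c·A = 2.705260·12.3345·348.0000 = 11612.048 mm³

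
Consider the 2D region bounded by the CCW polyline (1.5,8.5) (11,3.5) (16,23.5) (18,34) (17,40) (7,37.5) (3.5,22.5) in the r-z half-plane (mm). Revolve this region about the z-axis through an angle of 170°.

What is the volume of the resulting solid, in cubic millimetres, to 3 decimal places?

Volume = 11019.660 mm³

Profile (r,z), 7 vertices: (1.5,8.5) (11,3.5) (16,23.5) (18,34) (17,40) (7,37.5) (3.5,22.5)
edge 0: (1.5,8.5)→(11,3.5)  cross = 1.5·3.5 − 11·8.5 = -88.2500; (r_i+r_j)·cross = 12.5·-88.2500 = -1103.1250
edge 1: (11,3.5)→(16,23.5)  cross = 11·23.5 − 16·3.5 = 202.5000; (r_i+r_j)·cross = 27·202.5000 = 5467.5000
edge 2: (16,23.5)→(18,34)  cross = 16·34 − 18·23.5 = 121.0000; (r_i+r_j)·cross = 34·121.0000 = 4114.0000
edge 3: (18,34)→(17,40)  cross = 18·40 − 17·34 = 142.0000; (r_i+r_j)·cross = 35·142.0000 = 4970.0000
edge 4: (17,40)→(7,37.5)  cross = 17·37.5 − 7·40 = 357.5000; (r_i+r_j)·cross = 24·357.5000 = 8580.0000
edge 5: (7,37.5)→(3.5,22.5)  cross = 7·22.5 − 3.5·37.5 = 26.2500; (r_i+r_j)·cross = 10.5·26.2500 = 275.6250
edge 6: (3.5,22.5)→(1.5,8.5)  cross = 3.5·8.5 − 1.5·22.5 = -4.0000; (r_i+r_j)·cross = 5·-4.0000 = -20.0000
Σcross = 757.0000 → A = |Σcross|/2 = 378.5000 mm²
Σ(r_i+r_j)·cross = 22284.0000 → first moment M = |Σ|/6 = 3714.0000
R_c = M/A = 3714.0000/378.5000 = 9.8124 mm
θ = 170° = 2.967060 rad
V = θ·R_c·A = 2.967060·9.8124·378.5000 = 11019.660 mm³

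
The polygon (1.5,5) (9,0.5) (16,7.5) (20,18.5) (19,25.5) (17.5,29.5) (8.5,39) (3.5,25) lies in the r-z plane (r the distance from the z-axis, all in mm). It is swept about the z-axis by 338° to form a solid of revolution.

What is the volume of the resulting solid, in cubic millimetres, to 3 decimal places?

Profile (r,z), 8 vertices: (1.5,5) (9,0.5) (16,7.5) (20,18.5) (19,25.5) (17.5,29.5) (8.5,39) (3.5,25)
edge 0: (1.5,5)→(9,0.5)  cross = 1.5·0.5 − 9·5 = -44.2500; (r_i+r_j)·cross = 10.5·-44.2500 = -464.6250
edge 1: (9,0.5)→(16,7.5)  cross = 9·7.5 − 16·0.5 = 59.5000; (r_i+r_j)·cross = 25·59.5000 = 1487.5000
edge 2: (16,7.5)→(20,18.5)  cross = 16·18.5 − 20·7.5 = 146.0000; (r_i+r_j)·cross = 36·146.0000 = 5256.0000
edge 3: (20,18.5)→(19,25.5)  cross = 20·25.5 − 19·18.5 = 158.5000; (r_i+r_j)·cross = 39·158.5000 = 6181.5000
edge 4: (19,25.5)→(17.5,29.5)  cross = 19·29.5 − 17.5·25.5 = 114.2500; (r_i+r_j)·cross = 36.5·114.2500 = 4170.1250
edge 5: (17.5,29.5)→(8.5,39)  cross = 17.5·39 − 8.5·29.5 = 431.7500; (r_i+r_j)·cross = 26·431.7500 = 11225.5000
edge 6: (8.5,39)→(3.5,25)  cross = 8.5·25 − 3.5·39 = 76.0000; (r_i+r_j)·cross = 12·76.0000 = 912.0000
edge 7: (3.5,25)→(1.5,5)  cross = 3.5·5 − 1.5·25 = -20.0000; (r_i+r_j)·cross = 5·-20.0000 = -100.0000
Σcross = 921.7500 → A = |Σcross|/2 = 460.8750 mm²
Σ(r_i+r_j)·cross = 28668.0000 → first moment M = |Σ|/6 = 4778.0000
R_c = M/A = 4778.0000/460.8750 = 10.3672 mm
θ = 338° = 5.899213 rad
V = θ·R_c·A = 5.899213·10.3672·460.8750 = 28186.439 mm³

Volume = 28186.439 mm³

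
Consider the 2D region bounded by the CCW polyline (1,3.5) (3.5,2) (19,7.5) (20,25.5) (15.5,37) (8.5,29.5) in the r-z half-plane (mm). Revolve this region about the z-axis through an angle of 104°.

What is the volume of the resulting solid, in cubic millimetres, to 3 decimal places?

Volume = 8592.279 mm³

Profile (r,z), 6 vertices: (1,3.5) (3.5,2) (19,7.5) (20,25.5) (15.5,37) (8.5,29.5)
edge 0: (1,3.5)→(3.5,2)  cross = 1·2 − 3.5·3.5 = -10.2500; (r_i+r_j)·cross = 4.5·-10.2500 = -46.1250
edge 1: (3.5,2)→(19,7.5)  cross = 3.5·7.5 − 19·2 = -11.7500; (r_i+r_j)·cross = 22.5·-11.7500 = -264.3750
edge 2: (19,7.5)→(20,25.5)  cross = 19·25.5 − 20·7.5 = 334.5000; (r_i+r_j)·cross = 39·334.5000 = 13045.5000
edge 3: (20,25.5)→(15.5,37)  cross = 20·37 − 15.5·25.5 = 344.7500; (r_i+r_j)·cross = 35.5·344.7500 = 12238.6250
edge 4: (15.5,37)→(8.5,29.5)  cross = 15.5·29.5 − 8.5·37 = 142.7500; (r_i+r_j)·cross = 24·142.7500 = 3426.0000
edge 5: (8.5,29.5)→(1,3.5)  cross = 8.5·3.5 − 1·29.5 = 0.2500; (r_i+r_j)·cross = 9.5·0.2500 = 2.3750
Σcross = 800.2500 → A = |Σcross|/2 = 400.1250 mm²
Σ(r_i+r_j)·cross = 28402.0000 → first moment M = |Σ|/6 = 4733.6667
R_c = M/A = 4733.6667/400.1250 = 11.8305 mm
θ = 104° = 1.815142 rad
V = θ·R_c·A = 1.815142·11.8305·400.1250 = 8592.279 mm³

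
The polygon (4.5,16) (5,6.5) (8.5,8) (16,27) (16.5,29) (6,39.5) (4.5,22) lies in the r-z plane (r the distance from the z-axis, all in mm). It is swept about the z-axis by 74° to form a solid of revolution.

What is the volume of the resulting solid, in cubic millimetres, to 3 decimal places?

Profile (r,z), 7 vertices: (4.5,16) (5,6.5) (8.5,8) (16,27) (16.5,29) (6,39.5) (4.5,22)
edge 0: (4.5,16)→(5,6.5)  cross = 4.5·6.5 − 5·16 = -50.7500; (r_i+r_j)·cross = 9.5·-50.7500 = -482.1250
edge 1: (5,6.5)→(8.5,8)  cross = 5·8 − 8.5·6.5 = -15.2500; (r_i+r_j)·cross = 13.5·-15.2500 = -205.8750
edge 2: (8.5,8)→(16,27)  cross = 8.5·27 − 16·8 = 101.5000; (r_i+r_j)·cross = 24.5·101.5000 = 2486.7500
edge 3: (16,27)→(16.5,29)  cross = 16·29 − 16.5·27 = 18.5000; (r_i+r_j)·cross = 32.5·18.5000 = 601.2500
edge 4: (16.5,29)→(6,39.5)  cross = 16.5·39.5 − 6·29 = 477.7500; (r_i+r_j)·cross = 22.5·477.7500 = 10749.3750
edge 5: (6,39.5)→(4.5,22)  cross = 6·22 − 4.5·39.5 = -45.7500; (r_i+r_j)·cross = 10.5·-45.7500 = -480.3750
edge 6: (4.5,22)→(4.5,16)  cross = 4.5·16 − 4.5·22 = -27.0000; (r_i+r_j)·cross = 9·-27.0000 = -243.0000
Σcross = 459.0000 → A = |Σcross|/2 = 229.5000 mm²
Σ(r_i+r_j)·cross = 12426.0000 → first moment M = |Σ|/6 = 2071.0000
R_c = M/A = 2071.0000/229.5000 = 9.0240 mm
θ = 74° = 1.291544 rad
V = θ·R_c·A = 1.291544·9.0240·229.5000 = 2674.787 mm³

Volume = 2674.787 mm³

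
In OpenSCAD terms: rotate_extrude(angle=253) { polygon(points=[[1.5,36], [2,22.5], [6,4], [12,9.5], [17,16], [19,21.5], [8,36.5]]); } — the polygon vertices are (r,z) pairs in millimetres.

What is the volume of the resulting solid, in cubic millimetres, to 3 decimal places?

Volume = 13546.580 mm³

Profile (r,z), 7 vertices: (1.5,36) (2,22.5) (6,4) (12,9.5) (17,16) (19,21.5) (8,36.5)
edge 0: (1.5,36)→(2,22.5)  cross = 1.5·22.5 − 2·36 = -38.2500; (r_i+r_j)·cross = 3.5·-38.2500 = -133.8750
edge 1: (2,22.5)→(6,4)  cross = 2·4 − 6·22.5 = -127.0000; (r_i+r_j)·cross = 8·-127.0000 = -1016.0000
edge 2: (6,4)→(12,9.5)  cross = 6·9.5 − 12·4 = 9.0000; (r_i+r_j)·cross = 18·9.0000 = 162.0000
edge 3: (12,9.5)→(17,16)  cross = 12·16 − 17·9.5 = 30.5000; (r_i+r_j)·cross = 29·30.5000 = 884.5000
edge 4: (17,16)→(19,21.5)  cross = 17·21.5 − 19·16 = 61.5000; (r_i+r_j)·cross = 36·61.5000 = 2214.0000
edge 5: (19,21.5)→(8,36.5)  cross = 19·36.5 − 8·21.5 = 521.5000; (r_i+r_j)·cross = 27·521.5000 = 14080.5000
edge 6: (8,36.5)→(1.5,36)  cross = 8·36 − 1.5·36.5 = 233.2500; (r_i+r_j)·cross = 9.5·233.2500 = 2215.8750
Σcross = 690.5000 → A = |Σcross|/2 = 345.2500 mm²
Σ(r_i+r_j)·cross = 18407.0000 → first moment M = |Σ|/6 = 3067.8333
R_c = M/A = 3067.8333/345.2500 = 8.8858 mm
θ = 253° = 4.415683 rad
V = θ·R_c·A = 4.415683·8.8858·345.2500 = 13546.580 mm³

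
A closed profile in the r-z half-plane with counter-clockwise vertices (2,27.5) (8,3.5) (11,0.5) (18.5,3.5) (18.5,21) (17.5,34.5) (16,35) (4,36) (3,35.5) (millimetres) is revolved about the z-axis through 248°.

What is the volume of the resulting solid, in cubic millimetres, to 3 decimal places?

Volume = 22251.939 mm³

Profile (r,z), 9 vertices: (2,27.5) (8,3.5) (11,0.5) (18.5,3.5) (18.5,21) (17.5,34.5) (16,35) (4,36) (3,35.5)
edge 0: (2,27.5)→(8,3.5)  cross = 2·3.5 − 8·27.5 = -213.0000; (r_i+r_j)·cross = 10·-213.0000 = -2130.0000
edge 1: (8,3.5)→(11,0.5)  cross = 8·0.5 − 11·3.5 = -34.5000; (r_i+r_j)·cross = 19·-34.5000 = -655.5000
edge 2: (11,0.5)→(18.5,3.5)  cross = 11·3.5 − 18.5·0.5 = 29.2500; (r_i+r_j)·cross = 29.5·29.2500 = 862.8750
edge 3: (18.5,3.5)→(18.5,21)  cross = 18.5·21 − 18.5·3.5 = 323.7500; (r_i+r_j)·cross = 37·323.7500 = 11978.7500
edge 4: (18.5,21)→(17.5,34.5)  cross = 18.5·34.5 − 17.5·21 = 270.7500; (r_i+r_j)·cross = 36·270.7500 = 9747.0000
edge 5: (17.5,34.5)→(16,35)  cross = 17.5·35 − 16·34.5 = 60.5000; (r_i+r_j)·cross = 33.5·60.5000 = 2026.7500
edge 6: (16,35)→(4,36)  cross = 16·36 − 4·35 = 436.0000; (r_i+r_j)·cross = 20·436.0000 = 8720.0000
edge 7: (4,36)→(3,35.5)  cross = 4·35.5 − 3·36 = 34.0000; (r_i+r_j)·cross = 7·34.0000 = 238.0000
edge 8: (3,35.5)→(2,27.5)  cross = 3·27.5 − 2·35.5 = 11.5000; (r_i+r_j)·cross = 5·11.5000 = 57.5000
Σcross = 918.2500 → A = |Σcross|/2 = 459.1250 mm²
Σ(r_i+r_j)·cross = 30845.3750 → first moment M = |Σ|/6 = 5140.8958
R_c = M/A = 5140.8958/459.1250 = 11.1972 mm
θ = 248° = 4.328417 rad
V = θ·R_c·A = 4.328417·11.1972·459.1250 = 22251.939 mm³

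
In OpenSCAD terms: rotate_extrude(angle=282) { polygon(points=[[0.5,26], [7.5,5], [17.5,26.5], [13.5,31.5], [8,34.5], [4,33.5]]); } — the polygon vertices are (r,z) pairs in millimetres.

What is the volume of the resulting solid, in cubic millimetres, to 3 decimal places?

Volume = 11310.362 mm³

Profile (r,z), 6 vertices: (0.5,26) (7.5,5) (17.5,26.5) (13.5,31.5) (8,34.5) (4,33.5)
edge 0: (0.5,26)→(7.5,5)  cross = 0.5·5 − 7.5·26 = -192.5000; (r_i+r_j)·cross = 8·-192.5000 = -1540.0000
edge 1: (7.5,5)→(17.5,26.5)  cross = 7.5·26.5 − 17.5·5 = 111.2500; (r_i+r_j)·cross = 25·111.2500 = 2781.2500
edge 2: (17.5,26.5)→(13.5,31.5)  cross = 17.5·31.5 − 13.5·26.5 = 193.5000; (r_i+r_j)·cross = 31·193.5000 = 5998.5000
edge 3: (13.5,31.5)→(8,34.5)  cross = 13.5·34.5 − 8·31.5 = 213.7500; (r_i+r_j)·cross = 21.5·213.7500 = 4595.6250
edge 4: (8,34.5)→(4,33.5)  cross = 8·33.5 − 4·34.5 = 130.0000; (r_i+r_j)·cross = 12·130.0000 = 1560.0000
edge 5: (4,33.5)→(0.5,26)  cross = 4·26 − 0.5·33.5 = 87.2500; (r_i+r_j)·cross = 4.5·87.2500 = 392.6250
Σcross = 543.2500 → A = |Σcross|/2 = 271.6250 mm²
Σ(r_i+r_j)·cross = 13788.0000 → first moment M = |Σ|/6 = 2298.0000
R_c = M/A = 2298.0000/271.6250 = 8.4602 mm
θ = 282° = 4.921828 rad
V = θ·R_c·A = 4.921828·8.4602·271.6250 = 11310.362 mm³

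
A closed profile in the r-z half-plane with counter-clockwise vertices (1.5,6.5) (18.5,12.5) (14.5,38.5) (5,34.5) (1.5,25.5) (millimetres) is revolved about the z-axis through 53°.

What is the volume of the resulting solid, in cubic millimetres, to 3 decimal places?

Profile (r,z), 5 vertices: (1.5,6.5) (18.5,12.5) (14.5,38.5) (5,34.5) (1.5,25.5)
edge 0: (1.5,6.5)→(18.5,12.5)  cross = 1.5·12.5 − 18.5·6.5 = -101.5000; (r_i+r_j)·cross = 20·-101.5000 = -2030.0000
edge 1: (18.5,12.5)→(14.5,38.5)  cross = 18.5·38.5 − 14.5·12.5 = 531.0000; (r_i+r_j)·cross = 33·531.0000 = 17523.0000
edge 2: (14.5,38.5)→(5,34.5)  cross = 14.5·34.5 − 5·38.5 = 307.7500; (r_i+r_j)·cross = 19.5·307.7500 = 6001.1250
edge 3: (5,34.5)→(1.5,25.5)  cross = 5·25.5 − 1.5·34.5 = 75.7500; (r_i+r_j)·cross = 6.5·75.7500 = 492.3750
edge 4: (1.5,25.5)→(1.5,6.5)  cross = 1.5·6.5 − 1.5·25.5 = -28.5000; (r_i+r_j)·cross = 3·-28.5000 = -85.5000
Σcross = 784.5000 → A = |Σcross|/2 = 392.2500 mm²
Σ(r_i+r_j)·cross = 21901.0000 → first moment M = |Σ|/6 = 3650.1667
R_c = M/A = 3650.1667/392.2500 = 9.3057 mm
θ = 53° = 0.925025 rad
V = θ·R_c·A = 0.925025·9.3057·392.2500 = 3376.494 mm³

Volume = 3376.494 mm³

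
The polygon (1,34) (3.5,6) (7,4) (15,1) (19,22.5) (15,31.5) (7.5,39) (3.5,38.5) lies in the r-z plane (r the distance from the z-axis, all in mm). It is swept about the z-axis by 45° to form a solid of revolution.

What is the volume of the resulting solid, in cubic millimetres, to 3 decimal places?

Profile (r,z), 8 vertices: (1,34) (3.5,6) (7,4) (15,1) (19,22.5) (15,31.5) (7.5,39) (3.5,38.5)
edge 0: (1,34)→(3.5,6)  cross = 1·6 − 3.5·34 = -113.0000; (r_i+r_j)·cross = 4.5·-113.0000 = -508.5000
edge 1: (3.5,6)→(7,4)  cross = 3.5·4 − 7·6 = -28.0000; (r_i+r_j)·cross = 10.5·-28.0000 = -294.0000
edge 2: (7,4)→(15,1)  cross = 7·1 − 15·4 = -53.0000; (r_i+r_j)·cross = 22·-53.0000 = -1166.0000
edge 3: (15,1)→(19,22.5)  cross = 15·22.5 − 19·1 = 318.5000; (r_i+r_j)·cross = 34·318.5000 = 10829.0000
edge 4: (19,22.5)→(15,31.5)  cross = 19·31.5 − 15·22.5 = 261.0000; (r_i+r_j)·cross = 34·261.0000 = 8874.0000
edge 5: (15,31.5)→(7.5,39)  cross = 15·39 − 7.5·31.5 = 348.7500; (r_i+r_j)·cross = 22.5·348.7500 = 7846.8750
edge 6: (7.5,39)→(3.5,38.5)  cross = 7.5·38.5 − 3.5·39 = 152.2500; (r_i+r_j)·cross = 11·152.2500 = 1674.7500
edge 7: (3.5,38.5)→(1,34)  cross = 3.5·34 − 1·38.5 = 80.5000; (r_i+r_j)·cross = 4.5·80.5000 = 362.2500
Σcross = 967.0000 → A = |Σcross|/2 = 483.5000 mm²
Σ(r_i+r_j)·cross = 27618.3750 → first moment M = |Σ|/6 = 4603.0625
R_c = M/A = 4603.0625/483.5000 = 9.5203 mm
θ = 45° = 0.785398 rad
V = θ·R_c·A = 0.785398·9.5203·483.5000 = 3615.237 mm³

Volume = 3615.237 mm³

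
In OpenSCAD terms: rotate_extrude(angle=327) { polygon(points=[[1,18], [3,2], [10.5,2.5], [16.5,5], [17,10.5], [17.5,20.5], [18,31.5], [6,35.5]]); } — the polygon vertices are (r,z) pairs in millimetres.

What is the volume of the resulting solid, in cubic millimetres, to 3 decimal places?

Volume = 25046.283 mm³

Profile (r,z), 8 vertices: (1,18) (3,2) (10.5,2.5) (16.5,5) (17,10.5) (17.5,20.5) (18,31.5) (6,35.5)
edge 0: (1,18)→(3,2)  cross = 1·2 − 3·18 = -52.0000; (r_i+r_j)·cross = 4·-52.0000 = -208.0000
edge 1: (3,2)→(10.5,2.5)  cross = 3·2.5 − 10.5·2 = -13.5000; (r_i+r_j)·cross = 13.5·-13.5000 = -182.2500
edge 2: (10.5,2.5)→(16.5,5)  cross = 10.5·5 − 16.5·2.5 = 11.2500; (r_i+r_j)·cross = 27·11.2500 = 303.7500
edge 3: (16.5,5)→(17,10.5)  cross = 16.5·10.5 − 17·5 = 88.2500; (r_i+r_j)·cross = 33.5·88.2500 = 2956.3750
edge 4: (17,10.5)→(17.5,20.5)  cross = 17·20.5 − 17.5·10.5 = 164.7500; (r_i+r_j)·cross = 34.5·164.7500 = 5683.8750
edge 5: (17.5,20.5)→(18,31.5)  cross = 17.5·31.5 − 18·20.5 = 182.2500; (r_i+r_j)·cross = 35.5·182.2500 = 6469.8750
edge 6: (18,31.5)→(6,35.5)  cross = 18·35.5 − 6·31.5 = 450.0000; (r_i+r_j)·cross = 24·450.0000 = 10800.0000
edge 7: (6,35.5)→(1,18)  cross = 6·18 − 1·35.5 = 72.5000; (r_i+r_j)·cross = 7·72.5000 = 507.5000
Σcross = 903.5000 → A = |Σcross|/2 = 451.7500 mm²
Σ(r_i+r_j)·cross = 26331.1250 → first moment M = |Σ|/6 = 4388.5208
R_c = M/A = 4388.5208/451.7500 = 9.7145 mm
θ = 327° = 5.707227 rad
V = θ·R_c·A = 5.707227·9.7145·451.7500 = 25046.283 mm³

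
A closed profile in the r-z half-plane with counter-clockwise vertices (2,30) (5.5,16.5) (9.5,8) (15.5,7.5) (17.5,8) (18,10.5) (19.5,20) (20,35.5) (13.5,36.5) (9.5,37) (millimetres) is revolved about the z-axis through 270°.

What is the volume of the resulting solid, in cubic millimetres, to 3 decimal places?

Volume = 22680.335 mm³

Profile (r,z), 10 vertices: (2,30) (5.5,16.5) (9.5,8) (15.5,7.5) (17.5,8) (18,10.5) (19.5,20) (20,35.5) (13.5,36.5) (9.5,37)
edge 0: (2,30)→(5.5,16.5)  cross = 2·16.5 − 5.5·30 = -132.0000; (r_i+r_j)·cross = 7.5·-132.0000 = -990.0000
edge 1: (5.5,16.5)→(9.5,8)  cross = 5.5·8 − 9.5·16.5 = -112.7500; (r_i+r_j)·cross = 15·-112.7500 = -1691.2500
edge 2: (9.5,8)→(15.5,7.5)  cross = 9.5·7.5 − 15.5·8 = -52.7500; (r_i+r_j)·cross = 25·-52.7500 = -1318.7500
edge 3: (15.5,7.5)→(17.5,8)  cross = 15.5·8 − 17.5·7.5 = -7.2500; (r_i+r_j)·cross = 33·-7.2500 = -239.2500
edge 4: (17.5,8)→(18,10.5)  cross = 17.5·10.5 − 18·8 = 39.7500; (r_i+r_j)·cross = 35.5·39.7500 = 1411.1250
edge 5: (18,10.5)→(19.5,20)  cross = 18·20 − 19.5·10.5 = 155.2500; (r_i+r_j)·cross = 37.5·155.2500 = 5821.8750
edge 6: (19.5,20)→(20,35.5)  cross = 19.5·35.5 − 20·20 = 292.2500; (r_i+r_j)·cross = 39.5·292.2500 = 11543.8750
edge 7: (20,35.5)→(13.5,36.5)  cross = 20·36.5 − 13.5·35.5 = 250.7500; (r_i+r_j)·cross = 33.5·250.7500 = 8400.1250
edge 8: (13.5,36.5)→(9.5,37)  cross = 13.5·37 − 9.5·36.5 = 152.7500; (r_i+r_j)·cross = 23·152.7500 = 3513.2500
edge 9: (9.5,37)→(2,30)  cross = 9.5·30 − 2·37 = 211.0000; (r_i+r_j)·cross = 11.5·211.0000 = 2426.5000
Σcross = 797.0000 → A = |Σcross|/2 = 398.5000 mm²
Σ(r_i+r_j)·cross = 28877.5000 → first moment M = |Σ|/6 = 4812.9167
R_c = M/A = 4812.9167/398.5000 = 12.0776 mm
θ = 270° = 4.712389 rad
V = θ·R_c·A = 4.712389·12.0776·398.5000 = 22680.335 mm³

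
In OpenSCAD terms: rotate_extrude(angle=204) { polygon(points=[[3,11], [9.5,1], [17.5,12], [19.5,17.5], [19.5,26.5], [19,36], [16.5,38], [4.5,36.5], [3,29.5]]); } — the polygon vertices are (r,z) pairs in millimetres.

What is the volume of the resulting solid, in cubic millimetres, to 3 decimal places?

Volume = 18952.613 mm³

Profile (r,z), 9 vertices: (3,11) (9.5,1) (17.5,12) (19.5,17.5) (19.5,26.5) (19,36) (16.5,38) (4.5,36.5) (3,29.5)
edge 0: (3,11)→(9.5,1)  cross = 3·1 − 9.5·11 = -101.5000; (r_i+r_j)·cross = 12.5·-101.5000 = -1268.7500
edge 1: (9.5,1)→(17.5,12)  cross = 9.5·12 − 17.5·1 = 96.5000; (r_i+r_j)·cross = 27·96.5000 = 2605.5000
edge 2: (17.5,12)→(19.5,17.5)  cross = 17.5·17.5 − 19.5·12 = 72.2500; (r_i+r_j)·cross = 37·72.2500 = 2673.2500
edge 3: (19.5,17.5)→(19.5,26.5)  cross = 19.5·26.5 − 19.5·17.5 = 175.5000; (r_i+r_j)·cross = 39·175.5000 = 6844.5000
edge 4: (19.5,26.5)→(19,36)  cross = 19.5·36 − 19·26.5 = 198.5000; (r_i+r_j)·cross = 38.5·198.5000 = 7642.2500
edge 5: (19,36)→(16.5,38)  cross = 19·38 − 16.5·36 = 128.0000; (r_i+r_j)·cross = 35.5·128.0000 = 4544.0000
edge 6: (16.5,38)→(4.5,36.5)  cross = 16.5·36.5 − 4.5·38 = 431.2500; (r_i+r_j)·cross = 21·431.2500 = 9056.2500
edge 7: (4.5,36.5)→(3,29.5)  cross = 4.5·29.5 − 3·36.5 = 23.2500; (r_i+r_j)·cross = 7.5·23.2500 = 174.3750
edge 8: (3,29.5)→(3,11)  cross = 3·11 − 3·29.5 = -55.5000; (r_i+r_j)·cross = 6·-55.5000 = -333.0000
Σcross = 968.2500 → A = |Σcross|/2 = 484.1250 mm²
Σ(r_i+r_j)·cross = 31938.3750 → first moment M = |Σ|/6 = 5323.0625
R_c = M/A = 5323.0625/484.1250 = 10.9952 mm
θ = 204° = 3.560472 rad
V = θ·R_c·A = 3.560472·10.9952·484.1250 = 18952.613 mm³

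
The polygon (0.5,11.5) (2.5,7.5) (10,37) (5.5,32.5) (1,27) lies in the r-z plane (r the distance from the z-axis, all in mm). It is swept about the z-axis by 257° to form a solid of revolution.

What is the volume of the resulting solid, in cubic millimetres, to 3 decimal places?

Profile (r,z), 5 vertices: (0.5,11.5) (2.5,7.5) (10,37) (5.5,32.5) (1,27)
edge 0: (0.5,11.5)→(2.5,7.5)  cross = 0.5·7.5 − 2.5·11.5 = -25.0000; (r_i+r_j)·cross = 3·-25.0000 = -75.0000
edge 1: (2.5,7.5)→(10,37)  cross = 2.5·37 − 10·7.5 = 17.5000; (r_i+r_j)·cross = 12.5·17.5000 = 218.7500
edge 2: (10,37)→(5.5,32.5)  cross = 10·32.5 − 5.5·37 = 121.5000; (r_i+r_j)·cross = 15.5·121.5000 = 1883.2500
edge 3: (5.5,32.5)→(1,27)  cross = 5.5·27 − 1·32.5 = 116.0000; (r_i+r_j)·cross = 6.5·116.0000 = 754.0000
edge 4: (1,27)→(0.5,11.5)  cross = 1·11.5 − 0.5·27 = -2.0000; (r_i+r_j)·cross = 1.5·-2.0000 = -3.0000
Σcross = 228.0000 → A = |Σcross|/2 = 114.0000 mm²
Σ(r_i+r_j)·cross = 2778.0000 → first moment M = |Σ|/6 = 463.0000
R_c = M/A = 463.0000/114.0000 = 4.0614 mm
θ = 257° = 4.485496 rad
V = θ·R_c·A = 4.485496·4.0614·114.0000 = 2076.785 mm³

Volume = 2076.785 mm³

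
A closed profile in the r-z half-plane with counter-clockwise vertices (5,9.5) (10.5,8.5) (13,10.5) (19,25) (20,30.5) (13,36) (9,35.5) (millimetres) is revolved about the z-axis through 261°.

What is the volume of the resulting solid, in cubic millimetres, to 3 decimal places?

Volume = 14148.601 mm³

Profile (r,z), 7 vertices: (5,9.5) (10.5,8.5) (13,10.5) (19,25) (20,30.5) (13,36) (9,35.5)
edge 0: (5,9.5)→(10.5,8.5)  cross = 5·8.5 − 10.5·9.5 = -57.2500; (r_i+r_j)·cross = 15.5·-57.2500 = -887.3750
edge 1: (10.5,8.5)→(13,10.5)  cross = 10.5·10.5 − 13·8.5 = -0.2500; (r_i+r_j)·cross = 23.5·-0.2500 = -5.8750
edge 2: (13,10.5)→(19,25)  cross = 13·25 − 19·10.5 = 125.5000; (r_i+r_j)·cross = 32·125.5000 = 4016.0000
edge 3: (19,25)→(20,30.5)  cross = 19·30.5 − 20·25 = 79.5000; (r_i+r_j)·cross = 39·79.5000 = 3100.5000
edge 4: (20,30.5)→(13,36)  cross = 20·36 − 13·30.5 = 323.5000; (r_i+r_j)·cross = 33·323.5000 = 10675.5000
edge 5: (13,36)→(9,35.5)  cross = 13·35.5 − 9·36 = 137.5000; (r_i+r_j)·cross = 22·137.5000 = 3025.0000
edge 6: (9,35.5)→(5,9.5)  cross = 9·9.5 − 5·35.5 = -92.0000; (r_i+r_j)·cross = 14·-92.0000 = -1288.0000
Σcross = 516.5000 → A = |Σcross|/2 = 258.2500 mm²
Σ(r_i+r_j)·cross = 18635.7500 → first moment M = |Σ|/6 = 3105.9583
R_c = M/A = 3105.9583/258.2500 = 12.0269 mm
θ = 261° = 4.555309 rad
V = θ·R_c·A = 4.555309·12.0269·258.2500 = 14148.601 mm³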